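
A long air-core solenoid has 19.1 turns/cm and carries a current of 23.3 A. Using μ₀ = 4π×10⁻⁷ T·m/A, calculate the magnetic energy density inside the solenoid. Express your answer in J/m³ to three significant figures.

u ≈ 1240 J/m³

B = μ₀nI = (4π×10⁻⁷)(1.910×10^3)(23.3) = 5.592×10^-2 T.
u = B²/(2μ₀) = (5.592×10^-2)²/(2×4π×10⁻⁷) = 1.244×10^3 J/m³.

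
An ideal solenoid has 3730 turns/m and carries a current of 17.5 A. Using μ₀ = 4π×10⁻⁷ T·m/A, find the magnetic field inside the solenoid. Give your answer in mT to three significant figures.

B ≈ 82.0 mT

Inside a long solenoid, B = μ₀nI.
B = (4π×10⁻⁷)(3.730×10^3 m⁻¹)(17.5 A) = 8.203×10^-2 T.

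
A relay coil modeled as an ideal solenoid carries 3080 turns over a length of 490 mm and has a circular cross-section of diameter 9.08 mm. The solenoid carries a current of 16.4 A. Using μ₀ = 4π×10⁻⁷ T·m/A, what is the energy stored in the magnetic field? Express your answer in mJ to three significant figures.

A = π(d/2)² = π(4.540×10^-3 m)² = 6.475×10^-5 m².
L = μ₀N²A/ℓ = (4π×10⁻⁷)(3080)²(6.475×10^-5)/(0.49) = 1.575×10^-3 H.
U = ½LI² = ½(1.575×10^-3)(16.4)² = 0.2119 J.

U ≈ 212 mJ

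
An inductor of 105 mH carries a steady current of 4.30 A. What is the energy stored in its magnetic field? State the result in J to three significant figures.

U ≈ 0.971 J

Stored magnetic energy: U = ½LI².
U = ½(0.105 H)(4.30 A)² = 0.9707 J.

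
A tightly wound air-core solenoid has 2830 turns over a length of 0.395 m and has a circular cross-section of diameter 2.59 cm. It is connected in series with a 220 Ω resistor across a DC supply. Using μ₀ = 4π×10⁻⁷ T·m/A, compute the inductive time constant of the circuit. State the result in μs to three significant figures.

A = π(d/2)² = π(1.295×10^-2 m)² = 5.269×10^-4 m².
L = μ₀N²A/ℓ = (4π×10⁻⁷)(2830)²(5.269×10^-4)/(0.395) = 1.342×10^-2 H.
τ = L/R = (1.342×10^-2)/(220) = 6.102×10^-5 s.

τ ≈ 61.0 μs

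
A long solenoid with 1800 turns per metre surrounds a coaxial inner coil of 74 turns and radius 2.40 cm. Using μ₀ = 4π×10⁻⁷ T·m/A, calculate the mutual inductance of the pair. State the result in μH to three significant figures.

The outer solenoid produces a uniform field B₁ = μ₀n₁I₁ across the inner coil,
so the flux linkage is N₂Φ = N₂B₁A₂ = μ₀n₁N₂A₂·I₁, giving M = μ₀n₁N₂A₂.
A₂ = πr² = π(2.400×10^-2 m)² = 1.810×10^-3 m².
M = (4π×10⁻⁷)(1800)(74)(1.810×10^-3) = 3.029×10^-4 H.

M ≈ 303 μH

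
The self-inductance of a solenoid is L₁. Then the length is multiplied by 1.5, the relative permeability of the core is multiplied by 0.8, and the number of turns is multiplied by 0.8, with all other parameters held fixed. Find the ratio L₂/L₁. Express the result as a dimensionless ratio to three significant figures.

L₂/L₁ = 0.341

For a solenoid, L ∝ μᵣN²A/ℓ.
L₂/L₁ = (1.5)^-1 × (0.8) × (0.8)^2 = 0.341.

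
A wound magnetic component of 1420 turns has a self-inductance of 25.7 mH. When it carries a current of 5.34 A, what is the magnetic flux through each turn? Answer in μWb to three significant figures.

Φ_B ≈ 96.6 μWb

From L = NΦ_B/I, the flux per turn is Φ_B = LI/N.
Φ_B = (2.570×10^-2 H)(5.34 A)/1420 = 9.6646×10^-5 Wb.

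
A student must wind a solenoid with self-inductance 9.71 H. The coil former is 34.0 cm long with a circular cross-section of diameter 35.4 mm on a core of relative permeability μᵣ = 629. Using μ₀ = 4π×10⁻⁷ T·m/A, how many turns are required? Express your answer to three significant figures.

A = π(d/2)² = π(1.770×10^-2 m)² = 9.842×10^-4 m².
From L = μ₀μᵣN²A/ℓ, N = √(Lℓ / (μ₀μᵣA)).
N = √[(9.71)(0.34) / ((4π×10⁻⁷)(629)×9.842×10^-4)] = √(4.244×10^6) ≈ 2060.0.

N ≈ 2060 turns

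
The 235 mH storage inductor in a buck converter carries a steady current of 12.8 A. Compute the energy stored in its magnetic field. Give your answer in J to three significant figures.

U ≈ 19.3 J

Stored magnetic energy: U = ½LI².
U = ½(0.235 H)(12.8 A)² = 19.25 J.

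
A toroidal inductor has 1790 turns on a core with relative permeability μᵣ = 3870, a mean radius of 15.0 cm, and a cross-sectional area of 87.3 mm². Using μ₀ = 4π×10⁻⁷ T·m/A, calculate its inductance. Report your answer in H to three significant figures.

For a thin toroid, L = μ₀μᵣN²A/(2πR).
L = (4π×10⁻⁷)(3870)(1790)²(8.730×10^-5) / (2π×0.15 m) = 1.443 H.

L ≈ 1.44 H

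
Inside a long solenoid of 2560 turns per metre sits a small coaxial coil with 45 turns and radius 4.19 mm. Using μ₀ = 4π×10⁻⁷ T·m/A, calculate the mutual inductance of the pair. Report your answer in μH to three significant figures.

M ≈ 7.98 μH

The outer solenoid produces a uniform field B₁ = μ₀n₁I₁ across the inner coil,
so the flux linkage is N₂Φ = N₂B₁A₂ = μ₀n₁N₂A₂·I₁, giving M = μ₀n₁N₂A₂.
A₂ = πr² = π(4.190×10^-3 m)² = 5.515×10^-5 m².
M = (4π×10⁻⁷)(2560)(45)(5.515×10^-5) = 7.984×10^-6 H.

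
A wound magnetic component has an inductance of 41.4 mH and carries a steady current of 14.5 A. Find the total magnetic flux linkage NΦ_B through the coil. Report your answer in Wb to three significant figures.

NΦ_B ≈ 0.600 Wb

From L = NΦ_B/I, the flux linkage is NΦ_B = LI.
NΦ_B = (4.140×10^-2 H)(14.5 A) = 0.6003 Wb.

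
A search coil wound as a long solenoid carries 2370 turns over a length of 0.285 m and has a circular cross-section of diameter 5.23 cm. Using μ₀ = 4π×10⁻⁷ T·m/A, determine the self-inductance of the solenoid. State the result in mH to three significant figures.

A = π(d/2)² = π(2.615×10^-2 m)² = 2.148×10^-3 m².
For a long solenoid, L = μ₀N²A/ℓ.
L = (4π×10⁻⁷)(2370)²(2.148×10^-3)/(0.285 m) = 5.321×10^-2 H.

L ≈ 53.2 mH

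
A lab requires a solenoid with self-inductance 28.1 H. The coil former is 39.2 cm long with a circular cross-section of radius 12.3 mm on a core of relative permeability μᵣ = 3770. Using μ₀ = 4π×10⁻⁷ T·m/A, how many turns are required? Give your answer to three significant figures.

A = πr² = π(1.230×10^-2 m)² = 4.753×10^-4 m².
From L = μ₀μᵣN²A/ℓ, N = √(Lℓ / (μ₀μᵣA)).
N = √[(28.1)(0.392) / ((4π×10⁻⁷)(3770)×4.753×10^-4)] = √(4.892×10^6) ≈ 2211.8.

N ≈ 2210 turns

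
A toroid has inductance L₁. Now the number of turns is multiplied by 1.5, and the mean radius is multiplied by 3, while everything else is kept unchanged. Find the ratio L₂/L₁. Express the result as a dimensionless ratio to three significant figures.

L₂/L₁ = 0.750

For a toroid, L ∝ μᵣN²A/R.
L₂/L₁ = (1.5)^2 × (3)^-1 = 0.750.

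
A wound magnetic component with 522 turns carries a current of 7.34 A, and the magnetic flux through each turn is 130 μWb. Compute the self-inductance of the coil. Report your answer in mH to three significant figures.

Self-inductance is defined by L = NΦ_B/I (flux linkage over current).
L = (522)(1.300×10^-4 Wb)/(7.34 A) = 9.245×10^-3 H.

L ≈ 9.25 mH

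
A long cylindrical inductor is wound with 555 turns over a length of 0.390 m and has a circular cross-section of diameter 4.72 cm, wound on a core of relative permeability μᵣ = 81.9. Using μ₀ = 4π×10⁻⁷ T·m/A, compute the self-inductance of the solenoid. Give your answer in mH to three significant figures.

A = π(d/2)² = π(2.360×10^-2 m)² = 1.750×10^-3 m².
For a long solenoid, L = μ₀μᵣN²A/ℓ.
L = (4π×10⁻⁷)(81.9)(555)²(1.750×10^-3)/(0.39 m) = 0.1422 H.

L ≈ 142 mH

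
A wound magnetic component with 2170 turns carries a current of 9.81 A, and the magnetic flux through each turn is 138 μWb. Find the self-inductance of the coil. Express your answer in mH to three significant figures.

Self-inductance is defined by L = NΦ_B/I (flux linkage over current).
L = (2170)(1.380×10^-4 Wb)/(9.81 A) = 3.053×10^-2 H.

L ≈ 30.5 mH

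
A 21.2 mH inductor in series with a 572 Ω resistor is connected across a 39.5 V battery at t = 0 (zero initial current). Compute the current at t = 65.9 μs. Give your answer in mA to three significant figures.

τ = L/R = 2.120×10^-2/572 = 3.706×10^-5 s; final current I_∞ = ε/R = 39.5/572 = 6.906×10^-2 A.
I(t) = I_∞(1 − e^(−t/τ)) with t/τ = 1.778.
I = (6.906×10^-2)(1 − e^(−1.778)) = 5.739×10^-2 A.

I ≈ 57.4 mA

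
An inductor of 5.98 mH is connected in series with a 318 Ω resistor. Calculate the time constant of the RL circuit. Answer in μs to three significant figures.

τ = L/R = (5.980×10^-3 H)/(318 Ω) = 1.881×10^-5 s.

τ ≈ 18.8 μs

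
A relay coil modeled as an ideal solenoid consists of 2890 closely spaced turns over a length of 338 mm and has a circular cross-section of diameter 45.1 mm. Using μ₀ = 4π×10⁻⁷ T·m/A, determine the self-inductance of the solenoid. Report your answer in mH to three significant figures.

A = π(d/2)² = π(2.255×10^-2 m)² = 1.598×10^-3 m².
For a long solenoid, L = μ₀N²A/ℓ.
L = (4π×10⁻⁷)(2890)²(1.598×10^-3)/(0.338 m) = 4.961×10^-2 H.

L ≈ 49.6 mH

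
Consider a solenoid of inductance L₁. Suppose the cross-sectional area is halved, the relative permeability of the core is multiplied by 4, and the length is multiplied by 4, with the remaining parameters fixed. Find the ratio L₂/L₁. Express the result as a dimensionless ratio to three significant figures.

For a solenoid, L ∝ μᵣN²A/ℓ.
L₂/L₁ = (0.5) × (4) × (4)^-1 = 0.500.

L₂/L₁ = 0.500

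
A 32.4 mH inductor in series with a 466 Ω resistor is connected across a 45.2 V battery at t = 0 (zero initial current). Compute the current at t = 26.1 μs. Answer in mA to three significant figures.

I ≈ 30.4 mA

τ = L/R = 3.240×10^-2/466 = 6.953×10^-5 s; final current I_∞ = ε/R = 45.2/466 = 9.700×10^-2 A.
I(t) = I_∞(1 − e^(−t/τ)) with t/τ = 0.375.
I = (9.700×10^-2)(1 − e^(−0.375)) = 3.036×10^-2 A.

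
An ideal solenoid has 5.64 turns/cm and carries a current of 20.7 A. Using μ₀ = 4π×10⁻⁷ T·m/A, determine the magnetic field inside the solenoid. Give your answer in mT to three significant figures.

Inside a long solenoid, B = μ₀nI.
B = (4π×10⁻⁷)(564 m⁻¹)(20.7 A) = 1.467×10^-2 T.

B ≈ 14.7 mT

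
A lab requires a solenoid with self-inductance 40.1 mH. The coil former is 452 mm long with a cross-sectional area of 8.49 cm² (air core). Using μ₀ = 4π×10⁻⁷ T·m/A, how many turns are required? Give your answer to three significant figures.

N ≈ 4120 turns

A = 8.49 cm² = 8.490×10^-4 m².
From L = μ₀N²A/ℓ, N = √(Lℓ / (μ₀A)).
N = √[(4.010×10^-2)(0.452) / ((4π×10⁻⁷)×8.490×10^-4)] = √(1.699×10^7) ≈ 4121.8.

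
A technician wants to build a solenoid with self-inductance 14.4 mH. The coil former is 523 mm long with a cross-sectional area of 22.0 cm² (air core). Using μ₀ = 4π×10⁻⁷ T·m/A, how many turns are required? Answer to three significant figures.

A = 22.0 cm² = 2.200×10^-3 m².
From L = μ₀N²A/ℓ, N = √(Lℓ / (μ₀A)).
N = √[(1.440×10^-2)(0.523) / ((4π×10⁻⁷)×2.200×10^-3)] = √(2.724×10^6) ≈ 1650.5.

N ≈ 1650 turns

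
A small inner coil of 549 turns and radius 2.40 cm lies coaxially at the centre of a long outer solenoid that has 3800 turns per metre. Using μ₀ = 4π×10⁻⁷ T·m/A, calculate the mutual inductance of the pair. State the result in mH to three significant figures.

The outer solenoid produces a uniform field B₁ = μ₀n₁I₁ across the inner coil,
so the flux linkage is N₂Φ = N₂B₁A₂ = μ₀n₁N₂A₂·I₁, giving M = μ₀n₁N₂A₂.
A₂ = πr² = π(2.400×10^-2 m)² = 1.810×10^-3 m².
M = (4π×10⁻⁷)(3800)(549)(1.810×10^-3) = 4.744×10^-3 H.

M ≈ 4.74 mH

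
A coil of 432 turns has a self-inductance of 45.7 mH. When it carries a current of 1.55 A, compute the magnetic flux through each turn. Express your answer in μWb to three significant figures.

From L = NΦ_B/I, the flux per turn is Φ_B = LI/N.
Φ_B = (4.570×10^-2 H)(1.55 A)/432 = 1.640×10^-4 Wb.

Φ_B ≈ 164 μWb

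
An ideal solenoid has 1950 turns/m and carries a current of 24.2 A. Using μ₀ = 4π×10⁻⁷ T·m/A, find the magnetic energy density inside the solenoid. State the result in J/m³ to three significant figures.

u ≈ 1400 J/m³

B = μ₀nI = (4π×10⁻⁷)(1.950×10^3)(24.2) = 5.930×10^-2 T.
u = B²/(2μ₀) = (5.930×10^-2)²/(2×4π×10⁻⁷) = 1.399×10^3 J/m³.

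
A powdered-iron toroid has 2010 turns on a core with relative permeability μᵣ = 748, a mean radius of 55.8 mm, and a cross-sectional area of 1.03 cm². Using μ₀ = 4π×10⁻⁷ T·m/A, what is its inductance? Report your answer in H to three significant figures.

For a thin toroid, L = μ₀μᵣN²A/(2πR).
L = (4π×10⁻⁷)(748)(2010)²(1.030×10^-4) / (2π×5.580×10^-2 m) = 1.116 H.

L ≈ 1.12 H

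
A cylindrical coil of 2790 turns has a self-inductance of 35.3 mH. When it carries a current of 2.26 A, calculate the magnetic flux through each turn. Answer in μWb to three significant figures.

Φ_B ≈ 28.6 μWb

From L = NΦ_B/I, the flux per turn is Φ_B = LI/N.
Φ_B = (3.530×10^-2 H)(2.26 A)/2790 = 2.859×10^-5 Wb.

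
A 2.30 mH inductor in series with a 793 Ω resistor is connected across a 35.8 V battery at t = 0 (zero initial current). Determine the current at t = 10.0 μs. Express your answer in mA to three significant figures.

τ = L/R = 2.300×10^-3/793 = 2.900×10^-6 s; final current I_∞ = ε/R = 35.8/793 = 4.5145×10^-2 A.
I(t) = I_∞(1 − e^(−t/τ)) with t/τ = 3.448.
I = (4.5145×10^-2)(1 − e^(−3.448)) = 4.371×10^-2 A.

I ≈ 43.7 mA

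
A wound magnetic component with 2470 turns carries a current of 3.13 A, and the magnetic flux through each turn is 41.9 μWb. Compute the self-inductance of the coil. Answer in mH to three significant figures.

Self-inductance is defined by L = NΦ_B/I (flux linkage over current).
L = (2470)(4.190×10^-5 Wb)/(3.13 A) = 3.306×10^-2 H.

L ≈ 33.1 mH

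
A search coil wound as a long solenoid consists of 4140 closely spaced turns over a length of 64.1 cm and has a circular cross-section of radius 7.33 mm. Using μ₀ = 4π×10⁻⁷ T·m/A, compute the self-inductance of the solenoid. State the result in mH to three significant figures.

L ≈ 5.67 mH

A = πr² = π(7.330×10^-3 m)² = 1.688×10^-4 m².
For a long solenoid, L = μ₀N²A/ℓ.
L = (4π×10⁻⁷)(4140)²(1.688×10^-4)/(0.641 m) = 5.672×10^-3 H.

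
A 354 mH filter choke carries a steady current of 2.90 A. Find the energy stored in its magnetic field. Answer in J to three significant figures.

U ≈ 1.49 J

Stored magnetic energy: U = ½LI².
U = ½(0.354 H)(2.90 A)² = 1.489 J.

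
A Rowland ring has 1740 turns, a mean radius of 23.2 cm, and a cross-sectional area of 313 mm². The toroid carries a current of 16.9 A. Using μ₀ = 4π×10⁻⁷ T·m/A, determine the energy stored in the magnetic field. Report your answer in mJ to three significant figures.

U ≈ 117 mJ

L = μ₀N²A/(2πR) = (4π×10⁻⁷)(1740)²(3.130×10^-4)/(2π×0.232) = 8.169×10^-4 H.
U = ½LI² = ½(8.169×10^-4)(16.9)² = 0.1167 J.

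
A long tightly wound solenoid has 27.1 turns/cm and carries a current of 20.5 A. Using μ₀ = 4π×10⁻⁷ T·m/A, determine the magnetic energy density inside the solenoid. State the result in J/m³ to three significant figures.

B = μ₀nI = (4π×10⁻⁷)(2.710×10^3)(20.5) = 6.981×10^-2 T.
u = B²/(2μ₀) = (6.981×10^-2)²/(2×4π×10⁻⁷) = 1.939×10^3 J/m³.

u ≈ 1940 J/m³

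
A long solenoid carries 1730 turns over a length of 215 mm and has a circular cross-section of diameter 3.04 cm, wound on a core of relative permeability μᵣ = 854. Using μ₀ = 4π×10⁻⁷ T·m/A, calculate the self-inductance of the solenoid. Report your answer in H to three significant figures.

L ≈ 10.8 H

A = π(d/2)² = π(1.520×10^-2 m)² = 7.258×10^-4 m².
For a long solenoid, L = μ₀μᵣN²A/ℓ.
L = (4π×10⁻⁷)(854)(1730)²(7.258×10^-4)/(0.215 m) = 10.84 H.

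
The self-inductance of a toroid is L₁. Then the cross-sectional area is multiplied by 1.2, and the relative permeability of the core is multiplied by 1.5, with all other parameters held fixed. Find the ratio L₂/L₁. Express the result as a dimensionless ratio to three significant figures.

For a toroid, L ∝ μᵣN²A/R.
L₂/L₁ = (1.2) × (1.5) = 1.80.

L₂/L₁ = 1.80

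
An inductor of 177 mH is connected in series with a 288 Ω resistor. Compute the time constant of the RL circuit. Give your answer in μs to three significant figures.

τ = L/R = (0.177 H)/(288 Ω) = 6.146×10^-4 s.

τ ≈ 615 μs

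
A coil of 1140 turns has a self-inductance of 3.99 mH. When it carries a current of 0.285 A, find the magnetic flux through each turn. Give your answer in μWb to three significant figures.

From L = NΦ_B/I, the flux per turn is Φ_B = LI/N.
Φ_B = (3.990×10^-3 H)(0.285 A)/1140 = 9.975×10^-7 Wb.

Φ_B ≈ 0.998 μWb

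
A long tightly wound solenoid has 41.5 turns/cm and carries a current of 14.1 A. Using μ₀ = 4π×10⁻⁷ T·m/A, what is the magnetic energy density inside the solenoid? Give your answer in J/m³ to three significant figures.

B = μ₀nI = (4π×10⁻⁷)(4.150×10^3)(14.1) = 7.353×10^-2 T.
u = B²/(2μ₀) = (7.353×10^-2)²/(2×4π×10⁻⁷) = 2.151×10^3 J/m³.

u ≈ 2150 J/m³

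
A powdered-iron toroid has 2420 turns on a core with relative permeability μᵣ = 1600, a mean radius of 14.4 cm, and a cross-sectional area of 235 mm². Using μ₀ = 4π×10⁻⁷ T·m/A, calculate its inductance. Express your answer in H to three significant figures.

For a thin toroid, L = μ₀μᵣN²A/(2πR).
L = (4π×10⁻⁷)(1600)(2420)²(2.350×10^-4) / (2π×0.144 m) = 3.058 H.

L ≈ 3.06 H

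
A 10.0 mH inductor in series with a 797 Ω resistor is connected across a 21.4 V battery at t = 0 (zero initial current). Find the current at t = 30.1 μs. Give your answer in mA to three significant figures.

I ≈ 24.4 mA

τ = L/R = 1.000×10^-2/797 = 1.2547×10^-5 s; final current I_∞ = ε/R = 21.4/797 = 2.685×10^-2 A.
I(t) = I_∞(1 − e^(−t/τ)) with t/τ = 2.399.
I = (2.685×10^-2)(1 − e^(−2.399)) = 2.441×10^-2 A.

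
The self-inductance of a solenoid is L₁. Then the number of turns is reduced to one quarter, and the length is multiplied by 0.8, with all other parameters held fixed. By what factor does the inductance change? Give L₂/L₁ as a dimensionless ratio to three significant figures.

For a solenoid, L ∝ μᵣN²A/ℓ.
L₂/L₁ = (0.25)^2 × (0.8)^-1 = 0.0781.

L₂/L₁ = 0.0781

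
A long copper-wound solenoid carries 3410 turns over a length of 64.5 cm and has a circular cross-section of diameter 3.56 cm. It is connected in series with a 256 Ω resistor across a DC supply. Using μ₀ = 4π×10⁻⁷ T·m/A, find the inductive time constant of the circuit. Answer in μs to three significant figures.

A = π(d/2)² = π(1.780×10^-2 m)² = 9.954×10^-4 m².
L = μ₀N²A/ℓ = (4π×10⁻⁷)(3410)²(9.954×10^-4)/(0.645) = 2.255×10^-2 H.
τ = L/R = (2.255×10^-2)/(256) = 8.809×10^-5 s.

τ ≈ 88.1 μs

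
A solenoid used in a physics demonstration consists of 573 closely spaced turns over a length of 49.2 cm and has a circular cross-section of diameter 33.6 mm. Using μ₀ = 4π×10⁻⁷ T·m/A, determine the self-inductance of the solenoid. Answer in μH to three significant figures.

L ≈ 744 μH

A = π(d/2)² = π(1.680×10^-2 m)² = 8.867×10^-4 m².
For a long solenoid, L = μ₀N²A/ℓ.
L = (4π×10⁻⁷)(573)²(8.867×10^-4)/(0.492 m) = 7.436×10^-4 H.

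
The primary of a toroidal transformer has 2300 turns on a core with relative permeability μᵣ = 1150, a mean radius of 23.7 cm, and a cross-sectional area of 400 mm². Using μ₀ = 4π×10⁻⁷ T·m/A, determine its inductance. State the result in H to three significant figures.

For a thin toroid, L = μ₀μᵣN²A/(2πR).
L = (4π×10⁻⁷)(1150)(2300)²(4.000×10^-4) / (2π×0.237 m) = 2.054 H.

L ≈ 2.05 H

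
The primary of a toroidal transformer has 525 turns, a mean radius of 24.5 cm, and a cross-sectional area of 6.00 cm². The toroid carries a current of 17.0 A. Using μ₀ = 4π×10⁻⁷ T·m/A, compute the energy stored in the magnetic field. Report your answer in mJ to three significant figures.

U ≈ 19.5 mJ

L = μ₀N²A/(2πR) = (4π×10⁻⁷)(525)²(6.000×10^-4)/(2π×0.245) = 1.350×10^-4 H.
U = ½LI² = ½(1.350×10^-4)(17.0)² = 1.951×10^-2 J.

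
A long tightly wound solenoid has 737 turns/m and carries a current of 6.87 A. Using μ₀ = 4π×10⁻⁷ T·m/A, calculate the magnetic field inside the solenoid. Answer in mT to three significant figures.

Inside a long solenoid, B = μ₀nI.
B = (4π×10⁻⁷)(737 m⁻¹)(6.87 A) = 6.363×10^-3 T.

B ≈ 6.36 mT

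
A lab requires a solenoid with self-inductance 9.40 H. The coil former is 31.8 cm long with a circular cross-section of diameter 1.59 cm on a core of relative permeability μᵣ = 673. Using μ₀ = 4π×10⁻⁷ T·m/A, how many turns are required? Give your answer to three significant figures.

N ≈ 4220 turns

A = π(d/2)² = π(7.950×10^-3 m)² = 1.986×10^-4 m².
From L = μ₀μᵣN²A/ℓ, N = √(Lℓ / (μ₀μᵣA)).
N = √[(9.4)(0.318) / ((4π×10⁻⁷)(673)×1.986×10^-4)] = √(1.780×10^7) ≈ 4219.1.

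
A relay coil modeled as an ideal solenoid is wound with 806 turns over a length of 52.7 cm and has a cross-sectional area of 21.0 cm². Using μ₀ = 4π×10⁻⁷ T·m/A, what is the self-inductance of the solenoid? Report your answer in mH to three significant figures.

A = 21.0 cm² = 2.100×10^-3 m².
For a long solenoid, L = μ₀N²A/ℓ.
L = (4π×10⁻⁷)(806)²(2.100×10^-3)/(0.527 m) = 3.253×10^-3 H.

L ≈ 3.25 mH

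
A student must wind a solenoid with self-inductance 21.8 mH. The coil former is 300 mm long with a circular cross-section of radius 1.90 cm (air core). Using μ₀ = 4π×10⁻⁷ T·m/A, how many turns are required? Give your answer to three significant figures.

A = πr² = π(1.900×10^-2 m)² = 1.134×10^-3 m².
From L = μ₀N²A/ℓ, N = √(Lℓ / (μ₀A)).
N = √[(2.180×10^-2)(0.3) / ((4π×10⁻⁷)×1.134×10^-3)] = √(4.589×10^6) ≈ 2142.2.

N ≈ 2140 turns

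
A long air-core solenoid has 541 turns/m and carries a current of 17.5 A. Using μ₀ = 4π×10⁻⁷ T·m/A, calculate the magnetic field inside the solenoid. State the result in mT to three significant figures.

Inside a long solenoid, B = μ₀nI.
B = (4π×10⁻⁷)(541 m⁻¹)(17.5 A) = 1.190×10^-2 T.

B ≈ 11.9 mT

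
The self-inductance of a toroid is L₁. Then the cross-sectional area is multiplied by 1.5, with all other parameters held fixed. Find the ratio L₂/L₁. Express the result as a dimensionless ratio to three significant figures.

L₂/L₁ = 1.50

For a toroid, L ∝ μᵣN²A/R.
L₂/L₁ = (1.5) = 1.50.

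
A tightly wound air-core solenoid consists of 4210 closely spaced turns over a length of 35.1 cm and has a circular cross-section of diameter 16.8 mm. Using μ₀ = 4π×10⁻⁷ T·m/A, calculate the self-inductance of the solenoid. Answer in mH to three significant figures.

L ≈ 14.1 mH

A = π(d/2)² = π(8.400×10^-3 m)² = 2.217×10^-4 m².
For a long solenoid, L = μ₀N²A/ℓ.
L = (4π×10⁻⁷)(4210)²(2.217×10^-4)/(0.351 m) = 1.407×10^-2 H.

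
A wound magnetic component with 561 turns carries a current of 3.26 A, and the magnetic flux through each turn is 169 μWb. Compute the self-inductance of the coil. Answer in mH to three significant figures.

Self-inductance is defined by L = NΦ_B/I (flux linkage over current).
L = (561)(1.690×10^-4 Wb)/(3.26 A) = 2.908×10^-2 H.

L ≈ 29.1 mH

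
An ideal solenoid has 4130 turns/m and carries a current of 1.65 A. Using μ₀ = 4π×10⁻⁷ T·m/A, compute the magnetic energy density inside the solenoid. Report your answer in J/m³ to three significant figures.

B = μ₀nI = (4π×10⁻⁷)(4.130×10^3)(1.65) = 8.563×10^-3 T.
u = B²/(2μ₀) = (8.563×10^-3)²/(2×4π×10⁻⁷) = 29.18 J/m³.

u ≈ 29.2 J/m³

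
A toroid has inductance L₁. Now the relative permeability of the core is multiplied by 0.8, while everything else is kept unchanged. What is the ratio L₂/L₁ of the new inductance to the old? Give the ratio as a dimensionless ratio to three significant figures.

L₂/L₁ = 0.800

For a toroid, L ∝ μᵣN²A/R.
L₂/L₁ = (0.8) = 0.800.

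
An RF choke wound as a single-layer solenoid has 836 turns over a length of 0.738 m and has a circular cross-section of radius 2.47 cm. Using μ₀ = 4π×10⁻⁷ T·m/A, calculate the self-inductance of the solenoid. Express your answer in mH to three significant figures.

A = πr² = π(2.470×10^-2 m)² = 1.917×10^-3 m².
For a long solenoid, L = μ₀N²A/ℓ.
L = (4π×10⁻⁷)(836)²(1.917×10^-3)/(0.738 m) = 2.281×10^-3 H.

L ≈ 2.28 mH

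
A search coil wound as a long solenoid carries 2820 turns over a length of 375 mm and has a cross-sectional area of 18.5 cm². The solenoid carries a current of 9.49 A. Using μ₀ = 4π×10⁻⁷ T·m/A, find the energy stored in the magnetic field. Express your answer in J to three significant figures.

U ≈ 2.22 J

A = 18.5 cm² = 1.850×10^-3 m².
L = μ₀N²A/ℓ = (4π×10⁻⁷)(2820)²(1.850×10^-3)/(0.375) = 4.930×10^-2 H.
U = ½LI² = ½(4.930×10^-2)(9.49)² = 2.22 J.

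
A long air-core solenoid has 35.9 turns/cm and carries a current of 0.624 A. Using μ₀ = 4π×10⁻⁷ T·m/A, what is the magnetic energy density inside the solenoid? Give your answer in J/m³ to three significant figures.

u ≈ 3.15 J/m³

B = μ₀nI = (4π×10⁻⁷)(3.590×10^3)(0.624) = 2.815×10^-3 T.
u = B²/(2μ₀) = (2.815×10^-3)²/(2×4π×10⁻⁷) = 3.153 J/m³.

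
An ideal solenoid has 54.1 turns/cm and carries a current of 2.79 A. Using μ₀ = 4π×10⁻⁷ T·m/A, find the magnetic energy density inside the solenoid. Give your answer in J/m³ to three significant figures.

u ≈ 143 J/m³

B = μ₀nI = (4π×10⁻⁷)(5.410×10^3)(2.79) = 1.897×10^-2 T.
u = B²/(2μ₀) = (1.897×10^-2)²/(2×4π×10⁻⁷) = 143.1 J/m³.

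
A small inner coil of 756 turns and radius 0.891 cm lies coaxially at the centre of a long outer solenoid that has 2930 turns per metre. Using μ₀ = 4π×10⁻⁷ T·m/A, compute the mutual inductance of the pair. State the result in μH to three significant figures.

The outer solenoid produces a uniform field B₁ = μ₀n₁I₁ across the inner coil,
so the flux linkage is N₂Φ = N₂B₁A₂ = μ₀n₁N₂A₂·I₁, giving M = μ₀n₁N₂A₂.
A₂ = πr² = π(8.910×10^-3 m)² = 2.494×10^-4 m².
M = (4π×10⁻⁷)(2930)(756)(2.494×10^-4) = 6.942×10^-4 H.

M ≈ 694 μH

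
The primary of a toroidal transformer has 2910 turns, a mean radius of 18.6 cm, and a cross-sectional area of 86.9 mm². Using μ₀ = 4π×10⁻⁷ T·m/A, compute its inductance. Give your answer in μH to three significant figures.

For a thin toroid, L = μ₀N²A/(2πR).
L = (4π×10⁻⁷)(2910)²(8.690×10^-5) / (2π×0.186 m) = 7.913×10^-4 H.

L ≈ 791 μH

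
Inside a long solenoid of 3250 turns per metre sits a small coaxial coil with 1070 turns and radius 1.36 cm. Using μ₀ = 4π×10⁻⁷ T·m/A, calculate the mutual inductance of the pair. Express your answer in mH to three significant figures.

The outer solenoid produces a uniform field B₁ = μ₀n₁I₁ across the inner coil,
so the flux linkage is N₂Φ = N₂B₁A₂ = μ₀n₁N₂A₂·I₁, giving M = μ₀n₁N₂A₂.
A₂ = πr² = π(1.360×10^-2 m)² = 5.811×10^-4 m².
M = (4π×10⁻⁷)(3250)(1070)(5.811×10^-4) = 2.539×10^-3 H.

M ≈ 2.54 mH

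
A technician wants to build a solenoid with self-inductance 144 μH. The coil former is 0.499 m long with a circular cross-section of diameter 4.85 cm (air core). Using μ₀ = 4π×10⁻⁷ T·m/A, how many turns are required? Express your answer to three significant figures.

N ≈ 176 turns

A = π(d/2)² = π(2.425×10^-2 m)² = 1.847×10^-3 m².
From L = μ₀N²A/ℓ, N = √(Lℓ / (μ₀A)).
N = √[(1.440×10^-4)(0.499) / ((4π×10⁻⁷)×1.847×10^-3)] = √(3.095×10^4) ≈ 175.9.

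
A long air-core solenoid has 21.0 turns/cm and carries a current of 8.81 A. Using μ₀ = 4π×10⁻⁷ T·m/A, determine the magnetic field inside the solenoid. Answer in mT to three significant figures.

B ≈ 23.2 mT

Inside a long solenoid, B = μ₀nI.
B = (4π×10⁻⁷)(2.100×10^3 m⁻¹)(8.81 A) = 2.3249×10^-2 T.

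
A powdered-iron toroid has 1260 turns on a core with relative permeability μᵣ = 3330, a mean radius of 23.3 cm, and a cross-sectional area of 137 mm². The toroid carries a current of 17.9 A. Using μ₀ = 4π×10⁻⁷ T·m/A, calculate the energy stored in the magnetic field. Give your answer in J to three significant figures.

U ≈ 99.6 J

L = μ₀μᵣN²A/(2πR) = (4π×10⁻⁷)(3330)(1260)²(1.370×10^-4)/(2π×0.233) = 0.6217 H.
U = ½LI² = ½(0.6217)(17.9)² = 99.6 J.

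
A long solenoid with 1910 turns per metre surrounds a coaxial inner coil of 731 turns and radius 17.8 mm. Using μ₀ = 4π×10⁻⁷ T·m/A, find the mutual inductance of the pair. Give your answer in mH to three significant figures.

M ≈ 1.75 mH

The outer solenoid produces a uniform field B₁ = μ₀n₁I₁ across the inner coil,
so the flux linkage is N₂Φ = N₂B₁A₂ = μ₀n₁N₂A₂·I₁, giving M = μ₀n₁N₂A₂.
A₂ = πr² = π(1.780×10^-2 m)² = 9.954×10^-4 m².
M = (4π×10⁻⁷)(1910)(731)(9.954×10^-4) = 1.746×10^-3 H.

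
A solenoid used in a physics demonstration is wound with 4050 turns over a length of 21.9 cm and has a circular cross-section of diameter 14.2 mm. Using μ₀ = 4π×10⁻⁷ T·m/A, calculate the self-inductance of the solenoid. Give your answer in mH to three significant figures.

A = π(d/2)² = π(7.100×10^-3 m)² = 1.584×10^-4 m².
For a long solenoid, L = μ₀N²A/ℓ.
L = (4π×10⁻⁷)(4050)²(1.584×10^-4)/(0.219 m) = 1.491×10^-2 H.

L ≈ 14.9 mH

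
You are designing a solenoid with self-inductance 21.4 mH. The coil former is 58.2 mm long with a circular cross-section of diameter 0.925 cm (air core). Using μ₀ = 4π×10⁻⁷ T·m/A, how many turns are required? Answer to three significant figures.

A = π(d/2)² = π(4.625×10^-3 m)² = 6.720×10^-5 m².
From L = μ₀N²A/ℓ, N = √(Lℓ / (μ₀A)).
N = √[(2.140×10^-2)(5.820×10^-2) / ((4π×10⁻⁷)×6.720×10^-5)] = √(1.4749×10^7) ≈ 3840.4.

N ≈ 3840 turns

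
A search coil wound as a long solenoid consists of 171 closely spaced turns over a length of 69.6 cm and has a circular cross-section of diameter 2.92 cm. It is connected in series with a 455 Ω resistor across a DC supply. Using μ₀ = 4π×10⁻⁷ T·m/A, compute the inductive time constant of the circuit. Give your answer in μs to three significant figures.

A = π(d/2)² = π(1.460×10^-2 m)² = 6.697×10^-4 m².
L = μ₀N²A/ℓ = (4π×10⁻⁷)(171)²(6.697×10^-4)/(0.696) = 3.535×10^-5 H.
τ = L/R = (3.535×10^-5)/(455) = 7.770×10^-8 s.

τ ≈ 0.0777 μs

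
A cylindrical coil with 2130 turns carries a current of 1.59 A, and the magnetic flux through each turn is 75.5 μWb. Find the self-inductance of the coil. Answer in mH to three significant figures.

Self-inductance is defined by L = NΦ_B/I (flux linkage over current).
L = (2130)(7.550×10^-5 Wb)/(1.59 A) = 0.1011 H.

L ≈ 101 mH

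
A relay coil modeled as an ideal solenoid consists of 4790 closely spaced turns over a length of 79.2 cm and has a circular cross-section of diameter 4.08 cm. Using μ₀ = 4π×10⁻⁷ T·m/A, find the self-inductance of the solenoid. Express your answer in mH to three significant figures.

A = π(d/2)² = π(2.040×10^-2 m)² = 1.307×10^-3 m².
For a long solenoid, L = μ₀N²A/ℓ.
L = (4π×10⁻⁷)(4790)²(1.307×10^-3)/(0.792 m) = 4.760×10^-2 H.

L ≈ 47.6 mH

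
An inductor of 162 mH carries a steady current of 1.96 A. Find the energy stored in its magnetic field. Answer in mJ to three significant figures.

U ≈ 311 mJ

Stored magnetic energy: U = ½LI².
U = ½(0.162 H)(1.96 A)² = 0.3112 J.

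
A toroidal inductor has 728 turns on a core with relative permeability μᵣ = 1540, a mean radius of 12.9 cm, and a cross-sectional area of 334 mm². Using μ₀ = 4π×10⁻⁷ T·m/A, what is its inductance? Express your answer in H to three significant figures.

L ≈ 0.423 H

For a thin toroid, L = μ₀μᵣN²A/(2πR).
L = (4π×10⁻⁷)(1540)(728)²(3.340×10^-4) / (2π×0.129 m) = 0.4226 H.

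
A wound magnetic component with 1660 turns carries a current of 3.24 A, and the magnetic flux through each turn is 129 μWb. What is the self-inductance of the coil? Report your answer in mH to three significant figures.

Self-inductance is defined by L = NΦ_B/I (flux linkage over current).
L = (1660)(1.290×10^-4 Wb)/(3.24 A) = 6.609×10^-2 H.

L ≈ 66.1 mH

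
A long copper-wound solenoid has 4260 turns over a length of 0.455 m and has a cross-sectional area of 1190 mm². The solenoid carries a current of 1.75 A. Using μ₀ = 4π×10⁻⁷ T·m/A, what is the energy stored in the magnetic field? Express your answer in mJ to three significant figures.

U ≈ 91.3 mJ

A = 1190 mm² = 1.190×10^-3 m².
L = μ₀N²A/ℓ = (4π×10⁻⁷)(4260)²(1.190×10^-3)/(0.455) = 5.964×10^-2 H.
U = ½LI² = ½(5.964×10^-2)(1.75)² = 9.133×10^-2 J.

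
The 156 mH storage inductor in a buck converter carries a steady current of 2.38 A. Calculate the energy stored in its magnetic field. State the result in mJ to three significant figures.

Stored magnetic energy: U = ½LI².
U = ½(0.156 H)(2.38 A)² = 0.4418 J.

U ≈ 442 mJ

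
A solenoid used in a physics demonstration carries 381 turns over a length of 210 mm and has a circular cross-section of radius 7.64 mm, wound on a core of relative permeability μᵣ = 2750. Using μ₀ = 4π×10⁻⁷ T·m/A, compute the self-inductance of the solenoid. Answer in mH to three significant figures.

A = πr² = π(7.640×10^-3 m)² = 1.834×10^-4 m².
For a long solenoid, L = μ₀μᵣN²A/ℓ.
L = (4π×10⁻⁷)(2750)(381)²(1.834×10^-4)/(0.21 m) = 0.438 H.

L ≈ 438 mH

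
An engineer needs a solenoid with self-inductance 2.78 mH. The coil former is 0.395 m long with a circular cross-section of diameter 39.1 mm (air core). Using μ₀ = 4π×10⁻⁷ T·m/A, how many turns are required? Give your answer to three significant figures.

N ≈ 853 turns

A = π(d/2)² = π(1.955×10^-2 m)² = 1.201×10^-3 m².
From L = μ₀N²A/ℓ, N = √(Lℓ / (μ₀A)).
N = √[(2.780×10^-3)(0.395) / ((4π×10⁻⁷)×1.201×10^-3)] = √(7.278×10^5) ≈ 853.1.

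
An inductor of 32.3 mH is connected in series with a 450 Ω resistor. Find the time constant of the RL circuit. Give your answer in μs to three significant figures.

τ ≈ 71.8 μs

τ = L/R = (3.230×10^-2 H)/(450 Ω) = 7.178×10^-5 s.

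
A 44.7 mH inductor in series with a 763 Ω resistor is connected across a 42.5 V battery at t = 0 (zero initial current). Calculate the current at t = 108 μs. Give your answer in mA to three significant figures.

I ≈ 46.9 mA

τ = L/R = 4.470×10^-2/763 = 5.858×10^-5 s; final current I_∞ = ε/R = 42.5/763 = 5.570×10^-2 A.
I(t) = I_∞(1 − e^(−t/τ)) with t/τ = 1.843.
I = (5.570×10^-2)(1 − e^(−1.843)) = 4.689×10^-2 A.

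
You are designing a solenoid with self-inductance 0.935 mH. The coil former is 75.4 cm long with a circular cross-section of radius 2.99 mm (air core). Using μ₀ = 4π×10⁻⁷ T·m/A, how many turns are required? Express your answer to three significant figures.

A = πr² = π(2.990×10^-3 m)² = 2.809×10^-5 m².
From L = μ₀N²A/ℓ, N = √(Lℓ / (μ₀A)).
N = √[(9.350×10^-4)(0.754) / ((4π×10⁻⁷)×2.809×10^-5)] = √(1.997×10^7) ≈ 4469.3.

N ≈ 4470 turns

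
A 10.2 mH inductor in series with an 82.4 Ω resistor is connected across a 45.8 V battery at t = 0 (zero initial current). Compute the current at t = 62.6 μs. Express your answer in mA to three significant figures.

τ = L/R = 1.020×10^-2/82.4 = 1.238×10^-4 s; final current I_∞ = ε/R = 45.8/82.4 = 0.5558 A.
I(t) = I_∞(1 − e^(−t/τ)) with t/τ = 0.506.
I = (0.5558)(1 − e^(−0.506)) = 0.2206 A.

I ≈ 221 mA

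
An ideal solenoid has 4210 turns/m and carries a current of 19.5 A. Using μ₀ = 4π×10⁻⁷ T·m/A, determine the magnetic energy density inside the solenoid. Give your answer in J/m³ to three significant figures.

B = μ₀nI = (4π×10⁻⁷)(4.210×10^3)(19.5) = 0.1032 T.
u = B²/(2μ₀) = (0.1032)²/(2×4π×10⁻⁷) = 4.2346×10^3 J/m³.

u ≈ 4230 J/m³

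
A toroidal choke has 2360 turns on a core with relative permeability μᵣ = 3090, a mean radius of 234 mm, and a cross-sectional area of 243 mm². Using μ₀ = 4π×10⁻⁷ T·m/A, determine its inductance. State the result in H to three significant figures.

L ≈ 3.57 H

For a thin toroid, L = μ₀μᵣN²A/(2πR).
L = (4π×10⁻⁷)(3090)(2360)²(2.430×10^-4) / (2π×0.234 m) = 3.574 H.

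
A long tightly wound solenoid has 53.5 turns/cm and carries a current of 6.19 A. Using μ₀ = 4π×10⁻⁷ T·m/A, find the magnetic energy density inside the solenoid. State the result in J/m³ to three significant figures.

B = μ₀nI = (4π×10⁻⁷)(5.350×10^3)(6.19) = 4.162×10^-2 T.
u = B²/(2μ₀) = (4.162×10^-2)²/(2×4π×10⁻⁷) = 689.1 J/m³.

u ≈ 689 J/m³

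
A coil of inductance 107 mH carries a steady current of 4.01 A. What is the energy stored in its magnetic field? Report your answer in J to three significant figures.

U ≈ 0.860 J

Stored magnetic energy: U = ½LI².
U = ½(0.107 H)(4.01 A)² = 0.8603 J.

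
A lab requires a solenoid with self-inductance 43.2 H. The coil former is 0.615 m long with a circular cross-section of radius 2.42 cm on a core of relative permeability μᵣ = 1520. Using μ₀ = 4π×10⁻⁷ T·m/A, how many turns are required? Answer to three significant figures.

N ≈ 2750 turns

A = πr² = π(2.420×10^-2 m)² = 1.840×10^-3 m².
From L = μ₀μᵣN²A/ℓ, N = √(Lℓ / (μ₀μᵣA)).
N = √[(43.2)(0.615) / ((4π×10⁻⁷)(1520)×1.840×10^-3)] = √(7.560×10^6) ≈ 2749.6.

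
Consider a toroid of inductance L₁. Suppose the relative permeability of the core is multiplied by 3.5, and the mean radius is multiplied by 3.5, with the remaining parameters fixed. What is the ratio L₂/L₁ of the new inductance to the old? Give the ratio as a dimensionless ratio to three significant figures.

For a toroid, L ∝ μᵣN²A/R.
L₂/L₁ = (3.5) × (3.5)^-1 = 1.00.

L₂/L₁ = 1.00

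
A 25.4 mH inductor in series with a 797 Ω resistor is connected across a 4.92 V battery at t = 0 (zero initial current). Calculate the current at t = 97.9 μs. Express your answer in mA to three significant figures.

I ≈ 5.89 mA

τ = L/R = 2.540×10^-2/797 = 3.187×10^-5 s; final current I_∞ = ε/R = 4.92/797 = 6.173×10^-3 A.
I(t) = I_∞(1 − e^(−t/τ)) with t/τ = 3.072.
I = (6.173×10^-3)(1 − e^(−3.072)) = 5.887×10^-3 A.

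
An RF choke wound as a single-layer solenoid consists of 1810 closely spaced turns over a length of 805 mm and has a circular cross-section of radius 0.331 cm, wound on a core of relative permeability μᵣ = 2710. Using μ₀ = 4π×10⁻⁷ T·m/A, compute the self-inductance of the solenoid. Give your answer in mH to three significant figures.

A = πr² = π(3.310×10^-3 m)² = 3.442×10^-5 m².
For a long solenoid, L = μ₀μᵣN²A/ℓ.
L = (4π×10⁻⁷)(2710)(1810)²(3.442×10^-5)/(0.805 m) = 0.477 H.

L ≈ 477 mH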